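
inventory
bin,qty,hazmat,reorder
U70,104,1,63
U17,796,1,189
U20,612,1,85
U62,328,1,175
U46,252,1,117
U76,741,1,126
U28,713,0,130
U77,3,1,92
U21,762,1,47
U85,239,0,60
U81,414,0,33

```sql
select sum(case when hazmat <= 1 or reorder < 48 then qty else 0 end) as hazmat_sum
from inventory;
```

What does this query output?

4964

bin=U70: ✓ → 104
bin=U17: ✓ → 796
bin=U20: ✓ → 612
bin=U62: ✓ → 328
bin=U46: ✓ → 252
bin=U76: ✓ → 741
bin=U28: ✓ → 713
bin=U77: ✓ → 3
bin=U21: ✓ → 762
bin=U85: ✓ → 239
bin=U81: ✓ → 414
hazmat_sum = 104 + 796 + 612 + 328 + 252 + 741 + 713 + 3 + 762 + 239 + 414 = 4964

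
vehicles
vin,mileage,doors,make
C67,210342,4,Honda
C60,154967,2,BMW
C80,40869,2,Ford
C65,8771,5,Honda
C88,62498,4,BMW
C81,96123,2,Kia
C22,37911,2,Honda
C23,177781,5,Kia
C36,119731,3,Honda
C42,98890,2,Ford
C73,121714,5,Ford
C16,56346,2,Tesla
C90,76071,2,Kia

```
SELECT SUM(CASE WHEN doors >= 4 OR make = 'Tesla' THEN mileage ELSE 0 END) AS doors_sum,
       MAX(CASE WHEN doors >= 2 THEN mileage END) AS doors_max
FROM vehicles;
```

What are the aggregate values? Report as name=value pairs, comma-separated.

doors_sum=637452, doors_max=210342

[doors_sum: doors >= 4 OR make = 'Tesla']
vin=C67: ✓ → 210342
vin=C60: ✗
vin=C80: ✗
vin=C65: ✓ → 8771
vin=C88: ✓ → 62498
vin=C81: ✗
vin=C22: ✗
vin=C23: ✓ → 177781
vin=C36: ✗
vin=C42: ✗
vin=C73: ✓ → 121714
vin=C16: ✓ → 56346
vin=C90: ✗
doors_sum = 210342 + 8771 + 62498 + 177781 + 121714 + 56346 = 637452
—
[doors_max: doors >= 2]
vin=C67: ✓ → 210342
vin=C60: ✓ → 154967
vin=C80: ✓ → 40869
vin=C65: ✓ → 8771
vin=C88: ✓ → 62498
vin=C81: ✓ → 96123
vin=C22: ✓ → 37911
vin=C23: ✓ → 177781
vin=C36: ✓ → 119731
vin=C42: ✓ → 98890
vin=C73: ✓ → 121714
vin=C16: ✓ → 56346
vin=C90: ✓ → 76071
doors_max = MAX(210342, 154967, 40869, 8771, 62498, 96123, 37911, 177781, 119731, 98890, 121714, 56346, 76071) = 210342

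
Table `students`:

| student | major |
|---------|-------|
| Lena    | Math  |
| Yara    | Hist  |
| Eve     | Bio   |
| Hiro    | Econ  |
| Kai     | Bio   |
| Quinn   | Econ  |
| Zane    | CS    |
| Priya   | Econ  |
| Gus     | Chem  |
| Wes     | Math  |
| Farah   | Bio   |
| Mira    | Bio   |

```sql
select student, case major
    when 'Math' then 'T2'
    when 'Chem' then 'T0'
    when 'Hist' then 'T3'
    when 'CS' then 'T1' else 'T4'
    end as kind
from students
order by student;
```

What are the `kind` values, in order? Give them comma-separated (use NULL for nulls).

T4, T4, T0, T4, T4, T2, T4, T4, T4, T2, T3, T1

student=Eve: ELSE → T4
student=Farah: ELSE → T4
student=Gus: major='Chem' → T0
student=Hiro: ELSE → T4
student=Kai: ELSE → T4
student=Lena: major='Math' → T2
student=Mira: ELSE → T4
student=Priya: ELSE → T4
student=Quinn: ELSE → T4
student=Wes: major='Math' → T2
student=Yara: major='Hist' → T3
student=Zane: major='CS' → T1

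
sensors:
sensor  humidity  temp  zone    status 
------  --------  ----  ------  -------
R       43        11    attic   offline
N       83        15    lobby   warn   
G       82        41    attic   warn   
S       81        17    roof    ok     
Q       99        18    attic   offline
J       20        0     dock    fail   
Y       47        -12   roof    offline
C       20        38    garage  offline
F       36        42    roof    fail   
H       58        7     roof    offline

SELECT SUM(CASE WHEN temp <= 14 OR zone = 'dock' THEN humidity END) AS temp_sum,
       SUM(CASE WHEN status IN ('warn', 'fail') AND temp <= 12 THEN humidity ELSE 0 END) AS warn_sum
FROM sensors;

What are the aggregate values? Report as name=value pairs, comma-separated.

[temp_sum: temp <= 14 OR zone = 'dock']
sensor=R: ✓ → 43
sensor=N: ✗
sensor=G: ✗
sensor=S: ✗
sensor=Q: ✗
sensor=J: ✓ → 20
sensor=Y: ✓ → 47
sensor=C: ✗
sensor=F: ✗
sensor=H: ✓ → 58
temp_sum = 43 + 20 + 47 + 58 = 168
—
[warn_sum: status IN ('warn', 'fail') AND temp <= 12]
sensor=R: ✗
sensor=N: ✗
sensor=G: ✗
sensor=S: ✗
sensor=Q: ✗
sensor=J: ✓ → 20
sensor=Y: ✗
sensor=C: ✗
sensor=F: ✗
sensor=H: ✗
warn_sum = 20

temp_sum=168, warn_sum=20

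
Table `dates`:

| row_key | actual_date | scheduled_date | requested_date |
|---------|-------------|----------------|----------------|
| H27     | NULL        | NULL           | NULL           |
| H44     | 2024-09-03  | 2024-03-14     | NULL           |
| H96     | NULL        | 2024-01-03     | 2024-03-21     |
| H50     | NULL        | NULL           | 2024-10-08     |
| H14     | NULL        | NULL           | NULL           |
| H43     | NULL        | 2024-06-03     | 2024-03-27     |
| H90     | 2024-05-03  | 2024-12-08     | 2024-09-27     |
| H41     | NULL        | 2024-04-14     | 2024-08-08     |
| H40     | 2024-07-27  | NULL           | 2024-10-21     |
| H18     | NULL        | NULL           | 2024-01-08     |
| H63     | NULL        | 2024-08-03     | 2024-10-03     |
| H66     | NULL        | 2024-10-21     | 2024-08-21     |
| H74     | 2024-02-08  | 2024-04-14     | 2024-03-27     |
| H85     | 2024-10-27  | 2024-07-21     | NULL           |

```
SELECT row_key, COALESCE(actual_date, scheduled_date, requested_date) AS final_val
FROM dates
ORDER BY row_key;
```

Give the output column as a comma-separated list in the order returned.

row_key=H14: actual_date=NULL, scheduled_date=NULL, requested_date=NULL (all NULL) → NULL
row_key=H18: actual_date=NULL, scheduled_date=NULL, requested_date=2024-01-08 → 2024-01-08
row_key=H27: actual_date=NULL, scheduled_date=NULL, requested_date=NULL (all NULL) → NULL
row_key=H40: actual_date=2024-07-27 → 2024-07-27
row_key=H41: actual_date=NULL, scheduled_date=2024-04-14 → 2024-04-14
row_key=H43: actual_date=NULL, scheduled_date=2024-06-03 → 2024-06-03
row_key=H44: actual_date=2024-09-03 → 2024-09-03
row_key=H50: actual_date=NULL, scheduled_date=NULL, requested_date=2024-10-08 → 2024-10-08
row_key=H63: actual_date=NULL, scheduled_date=2024-08-03 → 2024-08-03
row_key=H66: actual_date=NULL, scheduled_date=2024-10-21 → 2024-10-21
row_key=H74: actual_date=2024-02-08 → 2024-02-08
row_key=H85: actual_date=2024-10-27 → 2024-10-27
row_key=H90: actual_date=2024-05-03 → 2024-05-03
row_key=H96: actual_date=NULL, scheduled_date=2024-01-03 → 2024-01-03

NULL, 2024-01-08, NULL, 2024-07-27, 2024-04-14, 2024-06-03, 2024-09-03, 2024-10-08, 2024-08-03, 2024-10-21, 2024-02-08, 2024-10-27, 2024-05-03, 2024-01-03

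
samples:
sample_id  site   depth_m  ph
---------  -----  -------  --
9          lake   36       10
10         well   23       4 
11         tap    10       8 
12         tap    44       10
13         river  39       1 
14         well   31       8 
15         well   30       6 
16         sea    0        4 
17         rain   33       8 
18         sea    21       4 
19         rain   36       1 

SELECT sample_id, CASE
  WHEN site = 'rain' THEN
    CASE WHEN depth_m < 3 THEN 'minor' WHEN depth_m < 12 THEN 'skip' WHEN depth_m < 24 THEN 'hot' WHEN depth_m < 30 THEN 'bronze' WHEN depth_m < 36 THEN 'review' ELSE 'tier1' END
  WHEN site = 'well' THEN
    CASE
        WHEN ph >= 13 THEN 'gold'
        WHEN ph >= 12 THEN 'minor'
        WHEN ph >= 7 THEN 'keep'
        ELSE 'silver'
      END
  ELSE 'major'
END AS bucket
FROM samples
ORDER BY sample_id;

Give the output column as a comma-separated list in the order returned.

major, silver, major, major, major, keep, silver, major, review, major, tier1

sample_id=9: site='lake' → outer ELSE → major
sample_id=10: site='well' → inner[ELSE] → silver
sample_id=11: site='tap' → outer ELSE → major
sample_id=12: site='tap' → outer ELSE → major
sample_id=13: site='river' → outer ELSE → major
sample_id=14: site='well' → inner[ph >= 7] → keep
sample_id=15: site='well' → inner[ELSE] → silver
sample_id=16: site='sea' → outer ELSE → major
sample_id=17: site='rain' → inner[depth_m < 36] → review
sample_id=18: site='sea' → outer ELSE → major
sample_id=19: site='rain' → inner[ELSE] → tier1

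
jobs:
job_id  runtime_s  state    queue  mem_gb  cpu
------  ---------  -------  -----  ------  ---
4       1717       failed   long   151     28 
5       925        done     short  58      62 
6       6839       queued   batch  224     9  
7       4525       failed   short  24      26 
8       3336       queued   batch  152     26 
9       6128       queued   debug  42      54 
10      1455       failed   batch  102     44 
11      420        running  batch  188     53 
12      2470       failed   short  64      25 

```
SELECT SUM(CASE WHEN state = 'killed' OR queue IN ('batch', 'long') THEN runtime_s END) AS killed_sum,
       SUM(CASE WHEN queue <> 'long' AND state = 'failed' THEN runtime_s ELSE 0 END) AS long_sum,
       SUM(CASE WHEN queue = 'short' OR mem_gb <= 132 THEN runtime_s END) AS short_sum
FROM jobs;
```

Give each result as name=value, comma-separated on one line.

killed_sum=13767, long_sum=8450, short_sum=15503

[killed_sum: state = 'killed' OR queue IN ('batch', 'long')]
job_id=4: ✓ → 1717
job_id=5: ✗
job_id=6: ✓ → 6839
job_id=7: ✗
job_id=8: ✓ → 3336
job_id=9: ✗
job_id=10: ✓ → 1455
job_id=11: ✓ → 420
job_id=12: ✗
killed_sum = 1717 + 6839 + 3336 + 1455 + 420 = 13767
—
[long_sum: queue <> 'long' AND state = 'failed']
job_id=4: ✗
job_id=5: ✗
job_id=6: ✗
job_id=7: ✓ → 4525
job_id=8: ✗
job_id=9: ✗
job_id=10: ✓ → 1455
job_id=11: ✗
job_id=12: ✓ → 2470
long_sum = 4525 + 1455 + 2470 = 8450
—
[short_sum: queue = 'short' OR mem_gb <= 132]
job_id=4: ✗
job_id=5: ✓ → 925
job_id=6: ✗
job_id=7: ✓ → 4525
job_id=8: ✗
job_id=9: ✓ → 6128
job_id=10: ✓ → 1455
job_id=11: ✗
job_id=12: ✓ → 2470
short_sum = 925 + 4525 + 6128 + 1455 + 2470 = 15503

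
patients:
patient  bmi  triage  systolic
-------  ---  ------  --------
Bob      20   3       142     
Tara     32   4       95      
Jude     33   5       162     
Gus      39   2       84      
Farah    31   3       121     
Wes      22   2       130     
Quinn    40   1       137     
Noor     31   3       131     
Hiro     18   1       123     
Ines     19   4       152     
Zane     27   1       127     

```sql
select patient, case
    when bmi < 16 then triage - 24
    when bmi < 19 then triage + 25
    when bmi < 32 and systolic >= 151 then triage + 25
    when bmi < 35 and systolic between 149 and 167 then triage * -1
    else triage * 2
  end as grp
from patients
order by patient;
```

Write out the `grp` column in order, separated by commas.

patient=Bob: ELSE → 6
patient=Farah: ELSE → 6
patient=Gus: ELSE → 4
patient=Hiro: bmi < 19 → 26
patient=Ines: bmi < 32 and systolic >= 151 → 29
patient=Jude: bmi < 35 and systolic between 149 and 167 → -5
patient=Noor: ELSE → 6
patient=Quinn: ELSE → 2
patient=Tara: ELSE → 8
patient=Wes: ELSE → 4
patient=Zane: ELSE → 2

6, 6, 4, 26, 29, -5, 6, 2, 8, 4, 2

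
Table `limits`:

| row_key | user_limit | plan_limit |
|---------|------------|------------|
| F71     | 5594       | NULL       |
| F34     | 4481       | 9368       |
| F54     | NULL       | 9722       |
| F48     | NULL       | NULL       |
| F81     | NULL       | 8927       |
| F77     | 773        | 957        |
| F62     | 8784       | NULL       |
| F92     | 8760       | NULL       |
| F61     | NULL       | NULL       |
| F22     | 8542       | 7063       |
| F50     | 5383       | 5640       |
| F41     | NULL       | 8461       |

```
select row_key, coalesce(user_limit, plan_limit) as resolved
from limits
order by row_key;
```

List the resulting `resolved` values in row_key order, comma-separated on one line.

row_key=F22: user_limit=8542 → 8542
row_key=F34: user_limit=4481 → 4481
row_key=F41: user_limit=NULL, plan_limit=8461 → 8461
row_key=F48: user_limit=NULL, plan_limit=NULL (all NULL) → NULL
row_key=F50: user_limit=5383 → 5383
row_key=F54: user_limit=NULL, plan_limit=9722 → 9722
row_key=F61: user_limit=NULL, plan_limit=NULL (all NULL) → NULL
row_key=F62: user_limit=8784 → 8784
row_key=F71: user_limit=5594 → 5594
row_key=F77: user_limit=773 → 773
row_key=F81: user_limit=NULL, plan_limit=8927 → 8927
row_key=F92: user_limit=8760 → 8760

8542, 4481, 8461, NULL, 5383, 9722, NULL, 8784, 5594, 773, 8927, 8760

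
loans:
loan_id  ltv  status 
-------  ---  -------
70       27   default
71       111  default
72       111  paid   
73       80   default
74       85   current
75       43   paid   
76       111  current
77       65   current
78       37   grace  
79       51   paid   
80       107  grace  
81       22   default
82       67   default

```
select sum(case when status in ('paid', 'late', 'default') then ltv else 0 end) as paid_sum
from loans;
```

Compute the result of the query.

loan_id=70: ✓ → 27
loan_id=71: ✓ → 111
loan_id=72: ✓ → 111
loan_id=73: ✓ → 80
loan_id=74: ✗
loan_id=75: ✓ → 43
loan_id=76: ✗
loan_id=77: ✗
loan_id=78: ✗
loan_id=79: ✓ → 51
loan_id=80: ✗
loan_id=81: ✓ → 22
loan_id=82: ✓ → 67
paid_sum = 27 + 111 + 111 + 80 + 43 + 51 + 22 + 67 = 512

512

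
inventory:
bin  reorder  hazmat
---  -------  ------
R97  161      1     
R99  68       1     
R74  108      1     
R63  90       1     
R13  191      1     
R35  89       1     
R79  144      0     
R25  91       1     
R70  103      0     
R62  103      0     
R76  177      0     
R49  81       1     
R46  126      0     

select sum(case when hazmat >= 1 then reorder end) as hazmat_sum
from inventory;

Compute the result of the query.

bin=R97: ✓ → 161
bin=R99: ✓ → 68
bin=R74: ✓ → 108
bin=R63: ✓ → 90
bin=R13: ✓ → 191
bin=R35: ✓ → 89
bin=R79: ✗
bin=R25: ✓ → 91
bin=R70: ✗
bin=R62: ✗
bin=R76: ✗
bin=R49: ✓ → 81
bin=R46: ✗
hazmat_sum = 161 + 68 + 108 + 90 + 191 + 89 + 91 + 81 = 879

879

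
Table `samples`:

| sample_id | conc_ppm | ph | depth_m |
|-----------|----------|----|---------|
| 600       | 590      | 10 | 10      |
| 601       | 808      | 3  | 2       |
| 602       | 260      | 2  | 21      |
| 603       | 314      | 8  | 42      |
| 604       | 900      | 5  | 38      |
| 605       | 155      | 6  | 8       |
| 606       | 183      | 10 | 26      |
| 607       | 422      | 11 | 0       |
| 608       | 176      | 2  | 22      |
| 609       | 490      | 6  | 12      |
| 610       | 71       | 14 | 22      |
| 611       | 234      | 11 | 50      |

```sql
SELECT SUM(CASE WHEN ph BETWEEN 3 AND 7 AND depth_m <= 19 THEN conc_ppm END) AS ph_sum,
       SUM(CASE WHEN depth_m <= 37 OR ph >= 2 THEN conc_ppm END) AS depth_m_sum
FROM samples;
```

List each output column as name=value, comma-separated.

[ph_sum: ph BETWEEN 3 AND 7 AND depth_m <= 19]
sample_id=600: ✗
sample_id=601: ✓ → 808
sample_id=602: ✗
sample_id=603: ✗
sample_id=604: ✗
sample_id=605: ✓ → 155
sample_id=606: ✗
sample_id=607: ✗
sample_id=608: ✗
sample_id=609: ✓ → 490
sample_id=610: ✗
sample_id=611: ✗
ph_sum = 808 + 155 + 490 = 1453
—
[depth_m_sum: depth_m <= 37 OR ph >= 2]
sample_id=600: ✓ → 590
sample_id=601: ✓ → 808
sample_id=602: ✓ → 260
sample_id=603: ✓ → 314
sample_id=604: ✓ → 900
sample_id=605: ✓ → 155
sample_id=606: ✓ → 183
sample_id=607: ✓ → 422
sample_id=608: ✓ → 176
sample_id=609: ✓ → 490
sample_id=610: ✓ → 71
sample_id=611: ✓ → 234
depth_m_sum = 590 + 808 + 260 + 314 + 900 + 155 + 183 + 422 + 176 + 490 + 71 + 234 = 4603

ph_sum=1453, depth_m_sum=4603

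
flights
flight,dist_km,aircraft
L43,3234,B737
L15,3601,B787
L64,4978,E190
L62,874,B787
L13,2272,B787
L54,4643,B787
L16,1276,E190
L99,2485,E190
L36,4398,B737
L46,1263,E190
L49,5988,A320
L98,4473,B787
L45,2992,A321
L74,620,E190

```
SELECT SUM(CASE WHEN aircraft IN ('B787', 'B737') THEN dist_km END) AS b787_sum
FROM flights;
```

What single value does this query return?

23495

flight=L43: ✓ → 3234
flight=L15: ✓ → 3601
flight=L64: ✗
flight=L62: ✓ → 874
flight=L13: ✓ → 2272
flight=L54: ✓ → 4643
flight=L16: ✗
flight=L99: ✗
flight=L36: ✓ → 4398
flight=L46: ✗
flight=L49: ✗
flight=L98: ✓ → 4473
flight=L45: ✗
flight=L74: ✗
b787_sum = 3234 + 3601 + 874 + 2272 + 4643 + 4398 + 4473 = 23495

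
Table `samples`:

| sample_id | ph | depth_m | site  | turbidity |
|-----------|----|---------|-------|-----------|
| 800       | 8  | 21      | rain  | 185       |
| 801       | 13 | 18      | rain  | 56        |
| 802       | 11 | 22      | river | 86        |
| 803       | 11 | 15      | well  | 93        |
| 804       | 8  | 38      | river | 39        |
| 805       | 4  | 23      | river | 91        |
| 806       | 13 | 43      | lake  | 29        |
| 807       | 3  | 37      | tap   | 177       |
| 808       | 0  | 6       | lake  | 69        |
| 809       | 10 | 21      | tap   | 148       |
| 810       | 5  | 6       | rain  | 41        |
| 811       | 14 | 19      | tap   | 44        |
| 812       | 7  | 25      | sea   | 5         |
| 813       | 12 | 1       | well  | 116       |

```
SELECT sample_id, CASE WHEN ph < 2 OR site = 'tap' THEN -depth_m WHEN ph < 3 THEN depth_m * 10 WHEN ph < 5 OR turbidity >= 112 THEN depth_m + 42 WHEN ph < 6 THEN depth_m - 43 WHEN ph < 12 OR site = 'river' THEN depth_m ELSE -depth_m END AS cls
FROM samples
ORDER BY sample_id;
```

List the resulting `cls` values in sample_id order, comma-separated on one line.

63, -18, 22, 15, 38, 65, -43, -37, -6, -21, -37, -19, 25, 43

sample_id=800: ph < 5 OR turbidity >= 112 → 63
sample_id=801: ELSE → -18
sample_id=802: ph < 12 OR site = 'river' → 22
sample_id=803: ph < 12 OR site = 'river' → 15
sample_id=804: ph < 12 OR site = 'river' → 38
sample_id=805: ph < 5 OR turbidity >= 112 → 65
sample_id=806: ELSE → -43
sample_id=807: ph < 2 OR site = 'tap' → -37
sample_id=808: ph < 2 OR site = 'tap' → -6
sample_id=809: ph < 2 OR site = 'tap' → -21
sample_id=810: ph < 6 → -37
sample_id=811: ph < 2 OR site = 'tap' → -19
sample_id=812: ph < 12 OR site = 'river' → 25
sample_id=813: ph < 5 OR turbidity >= 112 → 43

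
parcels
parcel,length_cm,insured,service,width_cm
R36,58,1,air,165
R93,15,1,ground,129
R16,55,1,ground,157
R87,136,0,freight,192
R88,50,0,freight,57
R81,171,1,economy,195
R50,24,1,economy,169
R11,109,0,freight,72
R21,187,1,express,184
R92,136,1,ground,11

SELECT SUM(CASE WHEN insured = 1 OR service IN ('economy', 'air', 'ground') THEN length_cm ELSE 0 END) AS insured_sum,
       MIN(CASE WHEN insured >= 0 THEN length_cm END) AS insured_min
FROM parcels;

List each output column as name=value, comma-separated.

[insured_sum: insured = 1 OR service IN ('economy', 'air', 'ground')]
parcel=R36: ✓ → 58
parcel=R93: ✓ → 15
parcel=R16: ✓ → 55
parcel=R87: ✗
parcel=R88: ✗
parcel=R81: ✓ → 171
parcel=R50: ✓ → 24
parcel=R11: ✗
parcel=R21: ✓ → 187
parcel=R92: ✓ → 136
insured_sum = 58 + 15 + 55 + 171 + 24 + 187 + 136 = 646
—
[insured_min: insured >= 0]
parcel=R36: ✓ → 58
parcel=R93: ✓ → 15
parcel=R16: ✓ → 55
parcel=R87: ✓ → 136
parcel=R88: ✓ → 50
parcel=R81: ✓ → 171
parcel=R50: ✓ → 24
parcel=R11: ✓ → 109
parcel=R21: ✓ → 187
parcel=R92: ✓ → 136
insured_min = MIN(58, 15, 55, 136, 50, 171, 24, 109, 187, 136) = 15

insured_sum=646, insured_min=15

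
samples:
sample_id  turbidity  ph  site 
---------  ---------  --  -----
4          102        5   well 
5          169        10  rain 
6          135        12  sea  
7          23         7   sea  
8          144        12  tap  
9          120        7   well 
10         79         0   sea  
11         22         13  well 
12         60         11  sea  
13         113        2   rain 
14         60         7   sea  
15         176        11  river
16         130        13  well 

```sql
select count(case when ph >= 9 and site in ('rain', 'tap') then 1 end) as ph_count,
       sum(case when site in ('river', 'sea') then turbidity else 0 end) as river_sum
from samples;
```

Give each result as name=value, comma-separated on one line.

ph_count=2, river_sum=533

[ph_count: ph >= 9 and site in ('rain', 'tap')]
sample_id=4: ✗
sample_id=5: ✓ → 1
sample_id=6: ✗
sample_id=7: ✗
sample_id=8: ✓ → 1
sample_id=9: ✗
sample_id=10: ✗
sample_id=11: ✗
sample_id=12: ✗
sample_id=13: ✗
sample_id=14: ✗
sample_id=15: ✗
sample_id=16: ✗
ph_count = COUNT(1, 1) = 2
—
[river_sum: site in ('river', 'sea')]
sample_id=4: ✗
sample_id=5: ✗
sample_id=6: ✓ → 135
sample_id=7: ✓ → 23
sample_id=8: ✗
sample_id=9: ✗
sample_id=10: ✓ → 79
sample_id=11: ✗
sample_id=12: ✓ → 60
sample_id=13: ✗
sample_id=14: ✓ → 60
sample_id=15: ✓ → 176
sample_id=16: ✗
river_sum = 135 + 23 + 79 + 60 + 60 + 176 = 533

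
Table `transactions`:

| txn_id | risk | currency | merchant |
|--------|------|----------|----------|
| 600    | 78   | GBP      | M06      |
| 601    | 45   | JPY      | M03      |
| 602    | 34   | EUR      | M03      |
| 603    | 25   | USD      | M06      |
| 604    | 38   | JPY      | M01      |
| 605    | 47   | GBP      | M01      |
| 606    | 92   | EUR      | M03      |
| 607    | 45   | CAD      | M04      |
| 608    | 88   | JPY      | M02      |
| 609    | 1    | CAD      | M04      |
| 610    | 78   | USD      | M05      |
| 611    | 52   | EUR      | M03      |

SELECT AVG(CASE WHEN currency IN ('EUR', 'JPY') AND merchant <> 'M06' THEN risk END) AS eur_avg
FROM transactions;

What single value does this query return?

58.1666666667

txn_id=600: ✗
txn_id=601: ✓ → 45
txn_id=602: ✓ → 34
txn_id=603: ✗
txn_id=604: ✓ → 38
txn_id=605: ✗
txn_id=606: ✓ → 92
txn_id=607: ✗
txn_id=608: ✓ → 88
txn_id=609: ✗
txn_id=610: ✗
txn_id=611: ✓ → 52
eur_avg = (45 + 34 + 38 + 92 + 88 + 52) / 6 = 58.1666666667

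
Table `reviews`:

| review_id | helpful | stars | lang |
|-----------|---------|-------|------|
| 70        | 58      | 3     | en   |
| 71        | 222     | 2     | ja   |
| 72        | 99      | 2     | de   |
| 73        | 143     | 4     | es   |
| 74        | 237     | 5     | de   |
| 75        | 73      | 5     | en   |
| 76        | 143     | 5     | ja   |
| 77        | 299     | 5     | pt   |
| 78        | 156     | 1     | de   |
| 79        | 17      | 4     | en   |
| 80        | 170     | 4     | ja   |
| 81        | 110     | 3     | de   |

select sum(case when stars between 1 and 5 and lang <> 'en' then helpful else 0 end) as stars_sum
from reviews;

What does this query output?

1579

review_id=70: ✗
review_id=71: ✓ → 222
review_id=72: ✓ → 99
review_id=73: ✓ → 143
review_id=74: ✓ → 237
review_id=75: ✗
review_id=76: ✓ → 143
review_id=77: ✓ → 299
review_id=78: ✓ → 156
review_id=79: ✗
review_id=80: ✓ → 170
review_id=81: ✓ → 110
stars_sum = 222 + 99 + 143 + 237 + 143 + 299 + 156 + 170 + 110 = 1579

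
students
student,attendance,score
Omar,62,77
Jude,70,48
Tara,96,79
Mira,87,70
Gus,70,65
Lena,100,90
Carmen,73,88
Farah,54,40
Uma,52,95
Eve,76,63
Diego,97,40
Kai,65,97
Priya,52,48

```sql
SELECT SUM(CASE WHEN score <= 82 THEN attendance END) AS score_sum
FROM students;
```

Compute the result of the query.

664

student=Omar: ✓ → 62
student=Jude: ✓ → 70
student=Tara: ✓ → 96
student=Mira: ✓ → 87
student=Gus: ✓ → 70
student=Lena: ✗
student=Carmen: ✗
student=Farah: ✓ → 54
student=Uma: ✗
student=Eve: ✓ → 76
student=Diego: ✓ → 97
student=Kai: ✗
student=Priya: ✓ → 52
score_sum = 62 + 70 + 96 + 87 + 70 + 54 + 76 + 97 + 52 = 664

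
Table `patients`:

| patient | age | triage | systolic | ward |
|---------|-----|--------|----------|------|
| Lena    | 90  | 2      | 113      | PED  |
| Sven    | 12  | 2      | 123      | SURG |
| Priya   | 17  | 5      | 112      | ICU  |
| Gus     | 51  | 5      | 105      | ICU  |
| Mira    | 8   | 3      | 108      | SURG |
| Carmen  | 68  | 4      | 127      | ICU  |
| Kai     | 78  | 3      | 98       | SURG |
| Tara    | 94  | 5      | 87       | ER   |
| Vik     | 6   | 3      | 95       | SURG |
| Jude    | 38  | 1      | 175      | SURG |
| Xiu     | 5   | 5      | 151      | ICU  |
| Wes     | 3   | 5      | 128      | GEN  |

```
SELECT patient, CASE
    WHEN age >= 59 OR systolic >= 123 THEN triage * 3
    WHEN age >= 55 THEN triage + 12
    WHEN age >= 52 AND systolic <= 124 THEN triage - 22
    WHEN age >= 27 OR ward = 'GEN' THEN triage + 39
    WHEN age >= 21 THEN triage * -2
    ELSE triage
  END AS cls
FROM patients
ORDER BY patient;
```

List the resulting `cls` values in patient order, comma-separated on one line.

patient=Carmen: age >= 59 OR systolic >= 123 → 12
patient=Gus: age >= 27 OR ward = 'GEN' → 44
patient=Jude: age >= 59 OR systolic >= 123 → 3
patient=Kai: age >= 59 OR systolic >= 123 → 9
patient=Lena: age >= 59 OR systolic >= 123 → 6
patient=Mira: ELSE → 3
patient=Priya: ELSE → 5
patient=Sven: age >= 59 OR systolic >= 123 → 6
patient=Tara: age >= 59 OR systolic >= 123 → 15
patient=Vik: ELSE → 3
patient=Wes: age >= 59 OR systolic >= 123 → 15
patient=Xiu: age >= 59 OR systolic >= 123 → 15

12, 44, 3, 9, 6, 3, 5, 6, 15, 3, 15, 15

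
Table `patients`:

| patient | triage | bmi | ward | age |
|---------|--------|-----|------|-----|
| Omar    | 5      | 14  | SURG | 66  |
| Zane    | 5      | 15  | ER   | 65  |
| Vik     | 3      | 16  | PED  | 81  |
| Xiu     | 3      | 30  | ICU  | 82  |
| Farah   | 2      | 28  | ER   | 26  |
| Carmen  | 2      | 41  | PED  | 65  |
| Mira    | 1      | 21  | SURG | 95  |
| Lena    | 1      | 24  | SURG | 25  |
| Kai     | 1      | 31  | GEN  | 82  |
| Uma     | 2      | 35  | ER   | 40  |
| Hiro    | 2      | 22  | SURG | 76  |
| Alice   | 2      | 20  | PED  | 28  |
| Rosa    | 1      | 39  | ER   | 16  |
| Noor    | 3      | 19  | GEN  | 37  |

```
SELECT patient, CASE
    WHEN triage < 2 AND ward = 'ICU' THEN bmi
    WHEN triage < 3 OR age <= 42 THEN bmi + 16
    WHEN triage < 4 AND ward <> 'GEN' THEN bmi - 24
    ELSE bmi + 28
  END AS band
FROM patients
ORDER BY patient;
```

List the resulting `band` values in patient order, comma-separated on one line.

36, 57, 44, 38, 47, 40, 37, 35, 42, 55, 51, -8, 6, 43

patient=Alice: triage < 3 OR age <= 42 → 36
patient=Carmen: triage < 3 OR age <= 42 → 57
patient=Farah: triage < 3 OR age <= 42 → 44
patient=Hiro: triage < 3 OR age <= 42 → 38
patient=Kai: triage < 3 OR age <= 42 → 47
patient=Lena: triage < 3 OR age <= 42 → 40
patient=Mira: triage < 3 OR age <= 42 → 37
patient=Noor: triage < 3 OR age <= 42 → 35
patient=Omar: ELSE → 42
patient=Rosa: triage < 3 OR age <= 42 → 55
patient=Uma: triage < 3 OR age <= 42 → 51
patient=Vik: triage < 4 AND ward <> 'GEN' → -8
patient=Xiu: triage < 4 AND ward <> 'GEN' → 6
patient=Zane: ELSE → 43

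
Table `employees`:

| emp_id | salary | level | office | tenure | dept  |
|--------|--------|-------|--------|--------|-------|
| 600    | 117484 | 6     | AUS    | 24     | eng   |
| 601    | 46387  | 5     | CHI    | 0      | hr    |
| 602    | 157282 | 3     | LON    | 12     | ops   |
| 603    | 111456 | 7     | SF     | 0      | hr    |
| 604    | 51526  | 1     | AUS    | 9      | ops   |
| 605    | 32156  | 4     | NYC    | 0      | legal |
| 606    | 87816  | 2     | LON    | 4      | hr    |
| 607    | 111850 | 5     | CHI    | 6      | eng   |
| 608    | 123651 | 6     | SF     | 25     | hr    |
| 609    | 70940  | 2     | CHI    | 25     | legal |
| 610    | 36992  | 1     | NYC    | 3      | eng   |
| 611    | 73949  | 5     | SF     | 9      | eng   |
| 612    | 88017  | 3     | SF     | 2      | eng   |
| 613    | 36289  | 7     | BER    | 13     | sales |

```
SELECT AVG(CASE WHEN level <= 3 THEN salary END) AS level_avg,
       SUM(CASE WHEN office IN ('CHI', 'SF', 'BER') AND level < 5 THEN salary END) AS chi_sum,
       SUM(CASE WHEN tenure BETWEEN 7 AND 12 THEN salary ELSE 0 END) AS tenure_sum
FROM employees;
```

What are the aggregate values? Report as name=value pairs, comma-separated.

[level_avg: level <= 3]
emp_id=600: ✗
emp_id=601: ✗
emp_id=602: ✓ → 157282
emp_id=603: ✗
emp_id=604: ✓ → 51526
emp_id=605: ✗
emp_id=606: ✓ → 87816
emp_id=607: ✗
emp_id=608: ✗
emp_id=609: ✓ → 70940
emp_id=610: ✓ → 36992
emp_id=611: ✗
emp_id=612: ✓ → 88017
emp_id=613: ✗
level_avg = (157282 + 51526 + 87816 + 70940 + 36992 + 88017) / 6 = 82095.5
—
[chi_sum: office IN ('CHI', 'SF', 'BER') AND level < 5]
emp_id=600: ✗
emp_id=601: ✗
emp_id=602: ✗
emp_id=603: ✗
emp_id=604: ✗
emp_id=605: ✗
emp_id=606: ✗
emp_id=607: ✗
emp_id=608: ✗
emp_id=609: ✓ → 70940
emp_id=610: ✗
emp_id=611: ✗
emp_id=612: ✓ → 88017
emp_id=613: ✗
chi_sum = 70940 + 88017 = 158957
—
[tenure_sum: tenure BETWEEN 7 AND 12]
emp_id=600: ✗
emp_id=601: ✗
emp_id=602: ✓ → 157282
emp_id=603: ✗
emp_id=604: ✓ → 51526
emp_id=605: ✗
emp_id=606: ✗
emp_id=607: ✗
emp_id=608: ✗
emp_id=609: ✗
emp_id=610: ✗
emp_id=611: ✓ → 73949
emp_id=612: ✗
emp_id=613: ✗
tenure_sum = 157282 + 51526 + 73949 = 282757

level_avg=82095.5, chi_sum=158957, tenure_sum=282757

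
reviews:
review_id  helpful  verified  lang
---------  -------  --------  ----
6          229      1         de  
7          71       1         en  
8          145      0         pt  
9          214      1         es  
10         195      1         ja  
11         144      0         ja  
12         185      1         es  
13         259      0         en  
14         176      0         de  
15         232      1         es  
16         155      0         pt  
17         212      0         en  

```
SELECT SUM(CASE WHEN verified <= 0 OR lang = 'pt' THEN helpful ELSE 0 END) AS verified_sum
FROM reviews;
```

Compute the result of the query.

review_id=6: ✗
review_id=7: ✗
review_id=8: ✓ → 145
review_id=9: ✗
review_id=10: ✗
review_id=11: ✓ → 144
review_id=12: ✗
review_id=13: ✓ → 259
review_id=14: ✓ → 176
review_id=15: ✗
review_id=16: ✓ → 155
review_id=17: ✓ → 212
verified_sum = 145 + 144 + 259 + 176 + 155 + 212 = 1091

1091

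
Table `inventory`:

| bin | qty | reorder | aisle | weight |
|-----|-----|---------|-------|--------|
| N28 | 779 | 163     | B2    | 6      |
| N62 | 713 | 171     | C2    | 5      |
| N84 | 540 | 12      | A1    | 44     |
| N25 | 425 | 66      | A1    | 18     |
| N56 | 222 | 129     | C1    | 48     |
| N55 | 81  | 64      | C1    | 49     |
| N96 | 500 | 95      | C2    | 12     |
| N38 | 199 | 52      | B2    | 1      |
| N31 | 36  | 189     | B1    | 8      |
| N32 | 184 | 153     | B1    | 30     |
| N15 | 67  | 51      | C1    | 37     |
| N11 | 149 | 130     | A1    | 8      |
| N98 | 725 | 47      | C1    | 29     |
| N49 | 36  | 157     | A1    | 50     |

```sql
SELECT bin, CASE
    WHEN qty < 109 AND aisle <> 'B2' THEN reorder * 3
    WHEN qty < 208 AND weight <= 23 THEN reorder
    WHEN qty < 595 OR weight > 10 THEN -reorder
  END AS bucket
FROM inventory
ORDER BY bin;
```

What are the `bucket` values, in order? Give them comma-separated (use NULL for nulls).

130, 153, -66, NULL, 567, -153, 52, 471, 192, -129, NULL, -12, -95, -47

bin=N11: qty < 208 AND weight <= 23 → 130
bin=N15: qty < 109 AND aisle <> 'B2' → 153
bin=N25: qty < 595 OR weight > 10 → -66
bin=N28: (no match → NULL) → NULL
bin=N31: qty < 109 AND aisle <> 'B2' → 567
bin=N32: qty < 595 OR weight > 10 → -153
bin=N38: qty < 208 AND weight <= 23 → 52
bin=N49: qty < 109 AND aisle <> 'B2' → 471
bin=N55: qty < 109 AND aisle <> 'B2' → 192
bin=N56: qty < 595 OR weight > 10 → -129
bin=N62: (no match → NULL) → NULL
bin=N84: qty < 595 OR weight > 10 → -12
bin=N96: qty < 595 OR weight > 10 → -95
bin=N98: qty < 595 OR weight > 10 → -47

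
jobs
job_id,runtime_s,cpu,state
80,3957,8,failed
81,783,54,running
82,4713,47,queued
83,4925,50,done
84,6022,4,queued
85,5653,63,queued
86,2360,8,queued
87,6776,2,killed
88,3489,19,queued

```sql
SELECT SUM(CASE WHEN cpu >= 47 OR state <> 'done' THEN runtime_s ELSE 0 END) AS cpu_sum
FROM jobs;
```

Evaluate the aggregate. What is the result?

job_id=80: ✓ → 3957
job_id=81: ✓ → 783
job_id=82: ✓ → 4713
job_id=83: ✓ → 4925
job_id=84: ✓ → 6022
job_id=85: ✓ → 5653
job_id=86: ✓ → 2360
job_id=87: ✓ → 6776
job_id=88: ✓ → 3489
cpu_sum = 3957 + 783 + 4713 + 4925 + 6022 + 5653 + 2360 + 6776 + 3489 = 38678

38678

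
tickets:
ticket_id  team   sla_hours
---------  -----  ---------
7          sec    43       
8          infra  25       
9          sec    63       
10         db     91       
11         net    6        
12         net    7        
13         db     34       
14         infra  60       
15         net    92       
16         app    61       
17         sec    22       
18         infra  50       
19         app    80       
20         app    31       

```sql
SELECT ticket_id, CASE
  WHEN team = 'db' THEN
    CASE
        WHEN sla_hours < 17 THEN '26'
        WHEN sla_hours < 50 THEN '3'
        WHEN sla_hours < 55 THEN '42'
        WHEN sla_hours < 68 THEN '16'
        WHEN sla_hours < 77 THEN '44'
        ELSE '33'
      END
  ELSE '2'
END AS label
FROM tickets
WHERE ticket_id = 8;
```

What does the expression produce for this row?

ticket_id = 8: team=infra, sla_hours=25.
team='infra' → outer ELSE → 2

2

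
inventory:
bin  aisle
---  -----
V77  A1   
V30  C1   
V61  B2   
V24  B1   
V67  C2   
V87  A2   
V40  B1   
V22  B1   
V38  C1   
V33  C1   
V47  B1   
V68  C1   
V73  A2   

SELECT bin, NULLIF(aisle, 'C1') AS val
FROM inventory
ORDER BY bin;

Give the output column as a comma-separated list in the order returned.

bin=V22: aisle=B1 vs C1: differ → B1
bin=V24: aisle=B1 vs C1: differ → B1
bin=V30: aisle=C1 vs C1: equal → NULL
bin=V33: aisle=C1 vs C1: equal → NULL
bin=V38: aisle=C1 vs C1: equal → NULL
bin=V40: aisle=B1 vs C1: differ → B1
bin=V47: aisle=B1 vs C1: differ → B1
bin=V61: aisle=B2 vs C1: differ → B2
bin=V67: aisle=C2 vs C1: differ → C2
bin=V68: aisle=C1 vs C1: equal → NULL
bin=V73: aisle=A2 vs C1: differ → A2
bin=V77: aisle=A1 vs C1: differ → A1
bin=V87: aisle=A2 vs C1: differ → A2

B1, B1, NULL, NULL, NULL, B1, B1, B2, C2, NULL, A2, A1, A2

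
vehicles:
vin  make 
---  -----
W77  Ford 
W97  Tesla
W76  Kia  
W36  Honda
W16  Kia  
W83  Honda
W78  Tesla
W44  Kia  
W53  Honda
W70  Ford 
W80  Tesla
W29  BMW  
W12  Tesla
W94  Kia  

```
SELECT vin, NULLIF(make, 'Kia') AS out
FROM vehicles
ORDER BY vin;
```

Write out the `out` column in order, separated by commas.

Tesla, NULL, BMW, Honda, NULL, Honda, Ford, NULL, Ford, Tesla, Tesla, Honda, NULL, Tesla

vin=W12: make=Tesla vs Kia: differ → Tesla
vin=W16: make=Kia vs Kia: equal → NULL
vin=W29: make=BMW vs Kia: differ → BMW
vin=W36: make=Honda vs Kia: differ → Honda
vin=W44: make=Kia vs Kia: equal → NULL
vin=W53: make=Honda vs Kia: differ → Honda
vin=W70: make=Ford vs Kia: differ → Ford
vin=W76: make=Kia vs Kia: equal → NULL
vin=W77: make=Ford vs Kia: differ → Ford
vin=W78: make=Tesla vs Kia: differ → Tesla
vin=W80: make=Tesla vs Kia: differ → Tesla
vin=W83: make=Honda vs Kia: differ → Honda
vin=W94: make=Kia vs Kia: equal → NULL
vin=W97: make=Tesla vs Kia: differ → Tesla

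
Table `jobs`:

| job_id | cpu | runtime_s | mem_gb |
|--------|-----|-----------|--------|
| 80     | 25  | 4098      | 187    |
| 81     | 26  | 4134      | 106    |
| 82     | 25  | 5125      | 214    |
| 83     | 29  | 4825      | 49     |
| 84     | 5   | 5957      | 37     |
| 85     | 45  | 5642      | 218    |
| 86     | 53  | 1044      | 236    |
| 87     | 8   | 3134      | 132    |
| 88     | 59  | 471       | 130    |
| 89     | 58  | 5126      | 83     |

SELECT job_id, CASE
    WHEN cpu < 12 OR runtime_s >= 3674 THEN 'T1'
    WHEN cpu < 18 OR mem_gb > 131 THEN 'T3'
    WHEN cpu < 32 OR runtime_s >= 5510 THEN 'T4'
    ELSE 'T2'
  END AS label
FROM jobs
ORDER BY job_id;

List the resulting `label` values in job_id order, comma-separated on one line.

T1, T1, T1, T1, T1, T1, T3, T1, T2, T1

job_id=80: cpu < 12 OR runtime_s >= 3674 → T1
job_id=81: cpu < 12 OR runtime_s >= 3674 → T1
job_id=82: cpu < 12 OR runtime_s >= 3674 → T1
job_id=83: cpu < 12 OR runtime_s >= 3674 → T1
job_id=84: cpu < 12 OR runtime_s >= 3674 → T1
job_id=85: cpu < 12 OR runtime_s >= 3674 → T1
job_id=86: cpu < 18 OR mem_gb > 131 → T3
job_id=87: cpu < 12 OR runtime_s >= 3674 → T1
job_id=88: ELSE → T2
job_id=89: cpu < 12 OR runtime_s >= 3674 → T1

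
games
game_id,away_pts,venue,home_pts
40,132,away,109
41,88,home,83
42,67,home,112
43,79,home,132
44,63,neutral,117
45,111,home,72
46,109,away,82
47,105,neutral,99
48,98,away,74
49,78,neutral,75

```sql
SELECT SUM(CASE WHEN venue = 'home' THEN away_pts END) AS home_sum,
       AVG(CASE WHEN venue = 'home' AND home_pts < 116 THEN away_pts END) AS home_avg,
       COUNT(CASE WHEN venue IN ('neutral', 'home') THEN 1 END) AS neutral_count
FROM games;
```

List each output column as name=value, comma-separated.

[home_sum: venue = 'home']
game_id=40: ✗
game_id=41: ✓ → 88
game_id=42: ✓ → 67
game_id=43: ✓ → 79
game_id=44: ✗
game_id=45: ✓ → 111
game_id=46: ✗
game_id=47: ✗
game_id=48: ✗
game_id=49: ✗
home_sum = 88 + 67 + 79 + 111 = 345
—
[home_avg: venue = 'home' AND home_pts < 116]
game_id=40: ✗
game_id=41: ✓ → 88
game_id=42: ✓ → 67
game_id=43: ✗
game_id=44: ✗
game_id=45: ✓ → 111
game_id=46: ✗
game_id=47: ✗
game_id=48: ✗
game_id=49: ✗
home_avg = (88 + 67 + 111) / 3 = 88.6666666667
—
[neutral_count: venue IN ('neutral', 'home')]
game_id=40: ✗
game_id=41: ✓ → 1
game_id=42: ✓ → 1
game_id=43: ✓ → 1
game_id=44: ✓ → 1
game_id=45: ✓ → 1
game_id=46: ✗
game_id=47: ✓ → 1
game_id=48: ✗
game_id=49: ✓ → 1
neutral_count = COUNT(1, 1, 1, 1, 1, 1, 1) = 7

home_sum=345, home_avg=88.6666666667, neutral_count=7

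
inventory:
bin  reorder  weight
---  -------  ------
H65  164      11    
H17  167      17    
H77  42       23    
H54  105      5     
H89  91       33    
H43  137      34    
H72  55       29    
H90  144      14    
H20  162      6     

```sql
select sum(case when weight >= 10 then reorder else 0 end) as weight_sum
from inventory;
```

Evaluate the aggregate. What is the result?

bin=H65: ✓ → 164
bin=H17: ✓ → 167
bin=H77: ✓ → 42
bin=H54: ✗
bin=H89: ✓ → 91
bin=H43: ✓ → 137
bin=H72: ✓ → 55
bin=H90: ✓ → 144
bin=H20: ✗
weight_sum = 164 + 167 + 42 + 91 + 137 + 55 + 144 = 800

800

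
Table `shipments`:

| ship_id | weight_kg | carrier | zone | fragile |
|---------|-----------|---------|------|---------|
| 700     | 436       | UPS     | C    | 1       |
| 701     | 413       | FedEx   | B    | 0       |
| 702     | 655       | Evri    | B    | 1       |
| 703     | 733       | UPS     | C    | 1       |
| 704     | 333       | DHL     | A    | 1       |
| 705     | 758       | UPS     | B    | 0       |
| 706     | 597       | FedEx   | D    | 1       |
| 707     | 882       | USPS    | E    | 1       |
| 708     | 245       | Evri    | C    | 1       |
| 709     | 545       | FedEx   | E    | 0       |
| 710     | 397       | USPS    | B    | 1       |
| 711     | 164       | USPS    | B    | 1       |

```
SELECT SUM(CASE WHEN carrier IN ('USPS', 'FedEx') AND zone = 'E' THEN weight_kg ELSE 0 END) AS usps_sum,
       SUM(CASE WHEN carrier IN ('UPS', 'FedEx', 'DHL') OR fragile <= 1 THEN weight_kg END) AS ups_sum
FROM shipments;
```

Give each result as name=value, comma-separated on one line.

usps_sum=1427, ups_sum=6158

[usps_sum: carrier IN ('USPS', 'FedEx') AND zone = 'E']
ship_id=700: ✗
ship_id=701: ✗
ship_id=702: ✗
ship_id=703: ✗
ship_id=704: ✗
ship_id=705: ✗
ship_id=706: ✗
ship_id=707: ✓ → 882
ship_id=708: ✗
ship_id=709: ✓ → 545
ship_id=710: ✗
ship_id=711: ✗
usps_sum = 882 + 545 = 1427
—
[ups_sum: carrier IN ('UPS', 'FedEx', 'DHL') OR fragile <= 1]
ship_id=700: ✓ → 436
ship_id=701: ✓ → 413
ship_id=702: ✓ → 655
ship_id=703: ✓ → 733
ship_id=704: ✓ → 333
ship_id=705: ✓ → 758
ship_id=706: ✓ → 597
ship_id=707: ✓ → 882
ship_id=708: ✓ → 245
ship_id=709: ✓ → 545
ship_id=710: ✓ → 397
ship_id=711: ✓ → 164
ups_sum = 436 + 413 + 655 + 733 + 333 + 758 + 597 + 882 + 245 + 545 + 397 + 164 = 6158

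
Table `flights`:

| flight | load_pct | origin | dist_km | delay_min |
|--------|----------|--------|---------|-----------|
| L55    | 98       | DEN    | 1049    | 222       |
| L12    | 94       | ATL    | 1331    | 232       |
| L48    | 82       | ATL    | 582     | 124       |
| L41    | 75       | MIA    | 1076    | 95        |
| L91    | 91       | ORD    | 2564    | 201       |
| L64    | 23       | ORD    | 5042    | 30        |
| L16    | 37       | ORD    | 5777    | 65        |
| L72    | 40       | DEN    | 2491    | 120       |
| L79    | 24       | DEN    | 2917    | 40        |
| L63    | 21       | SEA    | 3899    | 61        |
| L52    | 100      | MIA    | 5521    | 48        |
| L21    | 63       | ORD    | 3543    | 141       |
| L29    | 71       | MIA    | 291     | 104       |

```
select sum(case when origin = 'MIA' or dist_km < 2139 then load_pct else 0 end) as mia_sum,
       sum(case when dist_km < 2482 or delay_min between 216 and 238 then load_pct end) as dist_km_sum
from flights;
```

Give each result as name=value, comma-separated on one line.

[mia_sum: origin = 'MIA' or dist_km < 2139]
flight=L55: ✓ → 98
flight=L12: ✓ → 94
flight=L48: ✓ → 82
flight=L41: ✓ → 75
flight=L91: ✗
flight=L64: ✗
flight=L16: ✗
flight=L72: ✗
flight=L79: ✗
flight=L63: ✗
flight=L52: ✓ → 100
flight=L21: ✗
flight=L29: ✓ → 71
mia_sum = 98 + 94 + 82 + 75 + 100 + 71 = 520
—
[dist_km_sum: dist_km < 2482 or delay_min between 216 and 238]
flight=L55: ✓ → 98
flight=L12: ✓ → 94
flight=L48: ✓ → 82
flight=L41: ✓ → 75
flight=L91: ✗
flight=L64: ✗
flight=L16: ✗
flight=L72: ✗
flight=L79: ✗
flight=L63: ✗
flight=L52: ✗
flight=L21: ✗
flight=L29: ✓ → 71
dist_km_sum = 98 + 94 + 82 + 75 + 71 = 420

mia_sum=520, dist_km_sum=420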